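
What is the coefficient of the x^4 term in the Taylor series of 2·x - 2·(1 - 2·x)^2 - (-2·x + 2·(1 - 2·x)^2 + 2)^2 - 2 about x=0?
Expand to order 4: 2·x - 2·(1 - 2·x)^2 - (-2·x + 2·(1 - 2·x)^2 + 2)^2 - 2 = -64·x^4 + 160·x^3 - 172·x^2 + 90·x - 20 + O(x^5).
The coefficient of x^4 is -64.

Final answer: -64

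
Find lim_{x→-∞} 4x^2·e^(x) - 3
The product is a 0·∞ indeterminate form at x → -∞.
Rewrite the product as 4x^2 / e^(-x) (an ∞/∞ form) and apply L'Hôpital, or use the standard hierarchy e^(|x|) ≫ |x^2| as x → -∞.
The indeterminate product → 0, so the limit = -3.

Final answer: -3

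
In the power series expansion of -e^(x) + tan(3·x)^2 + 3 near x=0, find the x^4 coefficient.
Expand to order 4: -e^(x) + tan(3·x)^2 + 3 = 1295·x^4/24 - x^3/6 + 17·x^2/2 - x + 2 + O(x^5).
The coefficient of x^4 is 1295/24.

Final answer: 1295/24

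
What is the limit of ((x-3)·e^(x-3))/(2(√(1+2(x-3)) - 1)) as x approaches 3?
Both numerator and denominator → 0 as x → 3; this is a 0/0 indeterminate form.
Expand each to leading order near x = 3: numerator ~ (x - 3), denominator ~ 2·(x - 3).
The limit of the ratio is 1/2.

Final answer: 1/2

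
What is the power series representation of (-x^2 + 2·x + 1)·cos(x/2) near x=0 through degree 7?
-x^7/23040 - 121·x^6/46080 + x^5/192 + 49·x^4/384 - x^3/4 - 9·x^2/8 + 2·x + 1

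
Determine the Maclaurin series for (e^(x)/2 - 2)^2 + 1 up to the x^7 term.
x^7/168 + 7·x^6/360 + x^5/20 + x^4/12 - x^2/2 - 3·x/2 + 13/4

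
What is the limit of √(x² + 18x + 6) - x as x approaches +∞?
This is an ∞ − ∞ indeterminate form.
Multiply and divide by the conjugate √(x²+18x + 6) + x; the x² terms cancel, leaving (18x + 6)/(√(x²+18x + 6)+x) → 18/2 = 9.
Limit = 9.

Final answer: 9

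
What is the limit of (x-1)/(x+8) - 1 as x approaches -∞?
Evaluate the dominant behaviour as x → -∞; each term tends to a finite value or vanishes.
Limit = 0.

Final answer: 0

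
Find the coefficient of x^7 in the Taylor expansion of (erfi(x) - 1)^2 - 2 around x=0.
Expand to order 7: (erfi(x) - 1)^2 - 2 = -2·x^7/(21·√(π)) + 56·x^6/(45·π) - 2·x^5/(5·√(π)) + 8·x^4/(3·π) - 4·x^3/(3·√(π)) + 4·x^2/π - 4·x/√(π) - 1 + O(x^8).
The coefficient of x^7 is -2/(21·√(π)).

Final answer: -2/(21·√(π))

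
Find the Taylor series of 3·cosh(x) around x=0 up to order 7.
x^6/240 + x^4/8 + 3·x^2/2 + 3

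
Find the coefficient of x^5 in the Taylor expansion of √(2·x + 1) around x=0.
Expand to order 5: √(2·x + 1) = 7·x^5/8 - 5·x^4/8 + x^3/2 - x^2/2 + x + 1 + O(x^6).
The coefficient of x^5 is 7/8.

Final answer: 7/8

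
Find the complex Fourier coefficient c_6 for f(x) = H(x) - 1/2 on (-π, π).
Compute the real Fourier coefficients first: a_6 = 0, b_6 = 0.
Then c_6 = (a_6 − i·b_6)/2 = 0.

Final answer: 0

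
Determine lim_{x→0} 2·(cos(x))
Direct substitution at x = 0 gives 2.

Final answer: 2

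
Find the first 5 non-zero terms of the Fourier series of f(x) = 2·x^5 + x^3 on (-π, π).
(-78·π^2 + 4·π^4 + 468)·sin(x) + (-2·π^4 - 27/2 + 9·π^2)·sin(2·x) + (-62·π^2/27 + 124/81 + 4·π^4/3)·sin(3·x) + (-π^4 - 9/32 + 3·π^2/4)·sin(4·x) + (-6·π^2/25 + 36/625 + 4·π^4/5)·sin(5·x)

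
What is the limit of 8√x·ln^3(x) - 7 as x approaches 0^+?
The product is a 0·∞ indeterminate form at x → 0⁺.
Rewrite the product as 8·ln^3(x) / x^(-1/2) and apply L'Hôpital, or use the standard hierarchy x^(-1/2) ≫ |ln x|^3 as x → 0⁺.
The indeterminate product → 0, so the limit = -7.

Final answer: -7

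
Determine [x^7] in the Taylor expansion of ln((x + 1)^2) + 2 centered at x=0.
Expand to order 7: ln((x + 1)^2) + 2 = 2·x^7/7 - x^6/3 + 2·x^5/5 - x^4/2 + 2·x^3/3 - x^2 + 2·x + 2 + O(x^8).
The coefficient of x^7 is 2/7.

Final answer: 2/7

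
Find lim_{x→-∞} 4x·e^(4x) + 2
The product is a 0·∞ indeterminate form at x → -∞.
Rewrite the product as 4x / e^(-4x) (an ∞/∞ form) and apply L'Hôpital, or use the standard hierarchy e^(4|x|) ≫ |x| as x → -∞.
The indeterminate product → 0, so the limit = 2.

Final answer: 2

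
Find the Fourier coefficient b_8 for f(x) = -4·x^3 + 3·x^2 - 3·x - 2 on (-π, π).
b_8 = (1/π) ∫_{-π}^{π} f(x)·sin(8x) dx.
Evaluate the integral (use parity and integration by parts as needed): b_8 = 21/32 + π^2.

Final answer: 21/32 + π^2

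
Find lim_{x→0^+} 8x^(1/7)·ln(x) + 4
The product is a 0·∞ indeterminate form at x → 0⁺.
Rewrite the product as 8·ln(x) / x^(-1/7) and apply L'Hôpital, or use the standard hierarchy x^(-1/7) ≫ |ln x| as x → 0⁺.
The indeterminate product → 0, so the limit = 4.

Final answer: 4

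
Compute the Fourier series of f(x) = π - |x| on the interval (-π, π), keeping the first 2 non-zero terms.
4·cos(x)/π + π/2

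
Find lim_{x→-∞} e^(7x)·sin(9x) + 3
Evaluate the dominant behaviour as x → -∞; each term tends to a finite value or vanishes.
Limit = 3.

Final answer: 3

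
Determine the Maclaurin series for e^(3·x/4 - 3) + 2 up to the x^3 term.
9·x^3·e^(-3)/128 + 9·x^2·e^(-3)/32 + 3·x·e^(-3)/4 + e^(-3) + 2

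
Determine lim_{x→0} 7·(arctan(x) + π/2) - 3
Direct substitution at x = 0 gives -3 + 7·π/2.

Final answer: -3 + 7·π/2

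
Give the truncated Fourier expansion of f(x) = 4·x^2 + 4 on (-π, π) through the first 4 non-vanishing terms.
-16·cos(x) + 4·cos(2·x) - 16·cos(3·x)/9 + 4 + 4·π^2/3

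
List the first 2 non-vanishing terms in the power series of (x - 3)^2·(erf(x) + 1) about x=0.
x·(-6 + 18/√(π)) + 9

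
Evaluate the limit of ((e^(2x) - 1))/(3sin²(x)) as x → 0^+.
Both numerator and denominator → 0 as x → 0^+; this is a 0/0 indeterminate form.
Expand each to leading order near x = 0: numerator ~ 2·x, denominator ~ 3·x^2.
The limit of the ratio is ∞.

Final answer: ∞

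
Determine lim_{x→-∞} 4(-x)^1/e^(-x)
This is an ∞/∞ indeterminate form as x → -∞.
Compare growth rates of the dominant terms (exponentials ≫ polynomials ≫ logarithms), or apply L'Hôpital's rule; the quotient → 0.
Limit = 0.

Final answer: 0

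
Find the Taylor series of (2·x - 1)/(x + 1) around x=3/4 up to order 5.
2/7 + 48·(x - 3/4)/49 - 192·(x - 3/4)^2/343 + 768·(x - 3/4)^3/2401 - 3072·(x - 3/4)^4/16807 + 12288·(x - 3/4)^5/117649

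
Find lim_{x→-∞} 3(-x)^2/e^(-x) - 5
The quotient is an ∞/∞ indeterminate form as x → -∞.
Compare growth rates of the dominant terms (exponentials ≫ polynomials ≫ logarithms), or apply L'Hôpital's rule; the quotient → 0.
Adding the constant: 0 - 5 = -5. Limit = -5.

Final answer: -5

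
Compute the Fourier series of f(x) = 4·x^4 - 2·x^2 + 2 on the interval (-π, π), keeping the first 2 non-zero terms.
(200 - 32·π^2)·cos(x) - 2·π^2/3 + 2 + 4·π^4/5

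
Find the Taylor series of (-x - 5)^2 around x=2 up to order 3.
49 + 14·(x - 2) + (x - 2)^2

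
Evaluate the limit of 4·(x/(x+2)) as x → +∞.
Evaluate the dominant behaviour as x → +∞; each term tends to a finite value or vanishes.
Limit = 4.

Final answer: 4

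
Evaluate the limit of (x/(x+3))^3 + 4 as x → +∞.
As x → +∞: x/(x+3) = 1/(1 + 3/x) → 1, and the 3rd power of a limit-1 base also → 1; with the additive constant, 1 + 4 = 5.
Limit = 5.

Final answer: 5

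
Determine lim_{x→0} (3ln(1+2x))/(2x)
Both numerator and denominator → 0 as x → 0; this is a 0/0 indeterminate form.
Expand each to leading order near x = 0: numerator ~ 6·x, denominator ~ 2·x.
The limit of the ratio is 3.

Final answer: 3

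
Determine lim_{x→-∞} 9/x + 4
Evaluate the dominant behaviour as x → -∞; each term tends to a finite value or vanishes.
Limit = 4.

Final answer: 4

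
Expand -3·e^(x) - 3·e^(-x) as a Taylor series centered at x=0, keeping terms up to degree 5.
-x^4/4 - 3·x^2 - 6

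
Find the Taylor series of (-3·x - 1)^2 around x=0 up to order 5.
9·x^2 + 6·x + 1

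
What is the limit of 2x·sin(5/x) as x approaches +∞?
As x → +∞: let u = 5/x → 0⁺; then 2·x·sin(5/x) = 2·5·sin(u)/u → 2·5·1 = 10.
Limit = 10.

Final answer: 10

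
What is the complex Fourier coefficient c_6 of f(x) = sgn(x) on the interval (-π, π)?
Compute the real Fourier coefficients first: a_6 = 0, b_6 = 0.
Then c_6 = (a_6 − i·b_6)/2 = 0.

Final answer: 0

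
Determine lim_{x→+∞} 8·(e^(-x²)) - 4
Evaluate the dominant behaviour as x → +∞; each term tends to a finite value or vanishes.
Limit = -4.

Final answer: -4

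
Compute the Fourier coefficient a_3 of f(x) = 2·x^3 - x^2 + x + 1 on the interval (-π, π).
a_3 = (1/π) ∫_{-π}^{π} f(x)·cos(3x) dx.
Evaluate the integral (use parity and integration by parts as needed): a_3 = 4/9.

Final answer: 4/9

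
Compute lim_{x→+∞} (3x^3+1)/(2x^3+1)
This is an ∞/∞ indeterminate form as x → +∞.
Divide numerator and denominator by x^3 and let the lower-order terms vanish; the leading terms give 3/2.
Limit = 3/2.

Final answer: 3/2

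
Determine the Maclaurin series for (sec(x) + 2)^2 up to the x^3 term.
3·x^2 + 9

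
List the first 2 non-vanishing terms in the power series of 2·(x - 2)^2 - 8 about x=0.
2·x^2 - 8·x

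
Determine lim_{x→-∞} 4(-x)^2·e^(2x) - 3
The product is a 0·∞ indeterminate form at x → -∞.
Rewrite the product as 4(-x)^2 / e^(-2x) (an ∞/∞ form) and apply L'Hôpital, or use the standard hierarchy e^(2|x|) ≫ |(-x)^2| as x → -∞.
The indeterminate product → 0, so the limit = -3.

Final answer: -3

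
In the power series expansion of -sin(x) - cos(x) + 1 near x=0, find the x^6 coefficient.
Expand to order 6: -sin(x) - cos(x) + 1 = x^6/720 - x^5/120 - x^4/24 + x^3/6 + x^2/2 - x + O(x^7).
The coefficient of x^6 is 1/720.

Final answer: 1/720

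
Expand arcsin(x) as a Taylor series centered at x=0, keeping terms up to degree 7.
5·x^7/112 + 3·x^5/40 + x^3/6 + x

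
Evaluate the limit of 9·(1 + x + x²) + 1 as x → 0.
Direct substitution at x = 0 gives 10.

Final answer: 10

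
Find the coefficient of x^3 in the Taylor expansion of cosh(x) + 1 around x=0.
Expand to order 3: cosh(x) + 1 = x^2/2 + 2 + O(x^4).
The coefficient of x^3 is 0.

Final answer: 0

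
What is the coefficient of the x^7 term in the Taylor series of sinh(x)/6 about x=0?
Expand to order 7: sinh(x)/6 = x^7/30240 + x^5/720 + x^3/36 + x/6 + O(x^8).
The coefficient of x^7 is 1/30240.

Final answer: 1/30240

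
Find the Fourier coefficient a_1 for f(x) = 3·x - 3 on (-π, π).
a_1 = (1/π) ∫_{-π}^{π} f(x)·cos(1x) dx.
Evaluate the integral (use parity and integration by parts as needed): a_1 = 0.

Final answer: 0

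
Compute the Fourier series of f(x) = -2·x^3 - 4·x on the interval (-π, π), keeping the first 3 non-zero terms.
(16 - 4·π^2)·sin(x) + (1 + 2·π^2)·sin(2·x) + (-4·π^2/3 - 16/9)·sin(3·x)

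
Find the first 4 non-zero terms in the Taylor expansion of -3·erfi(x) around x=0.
-x^7/(7·√(π)) - 3·x^5/(5·√(π)) - 2·x^3/√(π) - 6·x/√(π)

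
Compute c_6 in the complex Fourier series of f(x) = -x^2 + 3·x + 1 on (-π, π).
Compute the real Fourier coefficients first: a_6 = -1/9, b_6 = -1.
Then c_6 = (a_6 − i·b_6)/2 = -1/18 + i/2.

Final answer: -1/18 + i/2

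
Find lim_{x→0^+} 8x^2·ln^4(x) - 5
The product is a 0·∞ indeterminate form at x → 0⁺.
Rewrite the product as 8·ln^4(x) / x^(-2) and apply L'Hôpital, or use the standard hierarchy x^(-2) ≫ |ln x|^4 as x → 0⁺.
The indeterminate product → 0, so the limit = -5.

Final answer: -5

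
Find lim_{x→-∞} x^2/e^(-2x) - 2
The quotient is an ∞/∞ indeterminate form as x → -∞.
Compare growth rates of the dominant terms (exponentials ≫ polynomials ≫ logarithms), or apply L'Hôpital's rule; the quotient → 0.
Adding the constant: 0 - 2 = -2. Limit = -2.

Final answer: -2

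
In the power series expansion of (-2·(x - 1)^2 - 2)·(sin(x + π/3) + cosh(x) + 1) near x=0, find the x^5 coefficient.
Expand to order 5: (-2·(x - 1)^2 - 2)·(sin(x + π/3) + cosh(x) + 1) = x^5·(√(3)/12 + 19/60) + x^4·(-3/2 + 5·√(3)/12) + x^3·(4/3 - √(3)) - 4·x^2 + x·(2·√(3) + 6) - 8 - 2·√(3) + O(x^6).
The coefficient of x^5 is √(3)/12 + 19/60.

Final answer: √(3)/12 + 19/60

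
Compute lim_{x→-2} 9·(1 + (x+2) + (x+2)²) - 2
Direct substitution at x = -2 gives 7.

Final answer: 7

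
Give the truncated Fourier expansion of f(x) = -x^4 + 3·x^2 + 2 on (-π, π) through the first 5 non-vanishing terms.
(-60 + 8·π^2)·cos(x) + (6 - 2·π^2)·cos(2·x) + (-52/27 + 8·π^2/9)·cos(3·x) + (15/16 - π^2/2)·cos(4·x) - π^4/5 + 2 + π^2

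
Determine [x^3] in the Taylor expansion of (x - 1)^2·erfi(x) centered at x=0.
Expand to order 3: (x - 1)^2·erfi(x) = 8·x^3/(3·√(π)) - 4·x^2/√(π) + 2·x/√(π) + O(x^4).
The coefficient of x^3 is 8/(3·√(π)).

Final answer: 8/(3·√(π))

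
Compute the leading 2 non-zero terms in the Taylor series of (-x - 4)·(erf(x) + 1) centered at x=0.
x·(-8/√(π) - 1) - 4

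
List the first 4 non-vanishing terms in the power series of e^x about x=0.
x^3/6 + x^2/2 + x + 1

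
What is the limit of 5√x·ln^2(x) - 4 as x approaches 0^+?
The product is a 0·∞ indeterminate form at x → 0⁺.
Rewrite the product as 5·ln^2(x) / x^(-1/2) and apply L'Hôpital, or use the standard hierarchy x^(-1/2) ≫ |ln x|^2 as x → 0⁺.
The indeterminate product → 0, so the limit = -4.

Final answer: -4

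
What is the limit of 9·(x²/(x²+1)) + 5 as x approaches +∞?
Evaluate the dominant behaviour as x → +∞; each term tends to a finite value or vanishes.
Limit = 14.

Final answer: 14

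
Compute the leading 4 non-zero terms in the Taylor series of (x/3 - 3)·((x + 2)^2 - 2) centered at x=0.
x^3/3 - 5·x^2/3 - 34·x/3 - 6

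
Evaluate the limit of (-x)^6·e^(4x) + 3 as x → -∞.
The product is a 0·∞ indeterminate form at x → -∞.
Rewrite the product as (-x)^6 / e^(-4x) (an ∞/∞ form) and apply L'Hôpital, or use the standard hierarchy e^(4|x|) ≫ |(-x)^6| as x → -∞.
The indeterminate product → 0, so the limit = 3.

Final answer: 3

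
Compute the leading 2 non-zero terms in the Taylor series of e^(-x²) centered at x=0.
1 - x^2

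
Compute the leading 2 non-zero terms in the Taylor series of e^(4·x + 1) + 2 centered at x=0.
4·e·x + 2 + e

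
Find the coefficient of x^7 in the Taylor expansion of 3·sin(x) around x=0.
Expand to order 7: 3·sin(x) = -x^7/1680 + x^5/40 - x^3/2 + 3·x + O(x^8).
The coefficient of x^7 is -1/1680.

Final answer: -1/1680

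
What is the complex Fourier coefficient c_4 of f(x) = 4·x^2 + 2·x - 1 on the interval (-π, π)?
Compute the real Fourier coefficients first: a_4 = 1, b_4 = -1.
Then c_4 = (a_4 − i·b_4)/2 = 1/2 + i/2.

Final answer: 1/2 + i/2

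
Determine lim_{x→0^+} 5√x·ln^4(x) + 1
The product is a 0·∞ indeterminate form at x → 0⁺.
Rewrite the product as 5·ln^4(x) / x^(-1/2) and apply L'Hôpital, or use the standard hierarchy x^(-1/2) ≫ |ln x|^4 as x → 0⁺.
The indeterminate product → 0, so the limit = 1.

Final answer: 1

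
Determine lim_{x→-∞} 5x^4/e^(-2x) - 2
The quotient is an ∞/∞ indeterminate form as x → -∞.
Compare growth rates of the dominant terms (exponentials ≫ polynomials ≫ logarithms), or apply L'Hôpital's rule; the quotient → 0.
Adding the constant: 0 - 2 = -2. Limit = -2.

Final answer: -2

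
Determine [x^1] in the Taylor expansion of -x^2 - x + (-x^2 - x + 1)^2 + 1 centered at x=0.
Expand to order 1: -x^2 - x + (-x^2 - x + 1)^2 + 1 = 2 - 3·x + O(x^2).
The coefficient of x^1 is -3.

Final answer: -3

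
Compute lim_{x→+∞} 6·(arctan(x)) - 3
Evaluate the dominant behaviour as x → +∞; each term tends to a finite value or vanishes.
Limit = -3 + 3·π.

Final answer: -3 + 3·π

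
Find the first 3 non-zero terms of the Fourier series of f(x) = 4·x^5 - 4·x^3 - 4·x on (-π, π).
(-168·π^2 + 8·π^4 + 1000)·sin(x) + (-4·π^4 - 32 + 24·π^2)·sin(2·x) + (-232·π^2/27 + 248/81 + 8·π^4/3)·sin(3·x)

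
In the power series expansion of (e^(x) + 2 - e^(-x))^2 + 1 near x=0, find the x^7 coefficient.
Expand to order 7: (e^(x) + 2 - e^(-x))^2 + 1 = x^7/630 + 8·x^6/45 + x^5/15 + 4·x^4/3 + 4·x^3/3 + 4·x^2 + 8·x + 5 + O(x^8).
The coefficient of x^7 is 1/630.

Final answer: 1/630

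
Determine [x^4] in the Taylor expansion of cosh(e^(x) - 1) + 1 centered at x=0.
Expand to order 4: cosh(e^(x) - 1) + 1 = x^4/3 + x^3/2 + x^2/2 + 2 + O(x^5).
The coefficient of x^4 is 1/3.

Final answer: 1/3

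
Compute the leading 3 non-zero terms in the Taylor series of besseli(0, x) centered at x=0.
x^4/64 + x^2/4 + 1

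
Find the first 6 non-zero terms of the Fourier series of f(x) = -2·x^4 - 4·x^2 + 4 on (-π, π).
(-80 + 16·π^2)·cos(x) + (2 - 4·π^2)·cos(2·x) + (16/27 + 16·π^2/9)·cos(3·x) + (-π^2 - 5/8)·cos(4·x) + (304/625 + 16·π^2/25)·cos(5·x) - 2·π^4/5 - 4·π^2/3 + 4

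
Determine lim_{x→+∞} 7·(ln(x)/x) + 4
Evaluate the dominant behaviour as x → +∞; each term tends to a finite value or vanishes.
Limit = 4.

Final answer: 4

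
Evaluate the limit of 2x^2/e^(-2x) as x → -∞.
This is an ∞/∞ indeterminate form as x → -∞.
Compare growth rates of the dominant terms (exponentials ≫ polynomials ≫ logarithms), or apply L'Hôpital's rule; the quotient → 0.
Limit = 0.

Final answer: 0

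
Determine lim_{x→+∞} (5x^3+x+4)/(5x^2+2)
This is an ∞/∞ indeterminate form as x → +∞.
Divide numerator and denominator by x^3 and let the lower-order terms vanish; the numerator's degree 3 exceeds the denominator's degree 2, so the quotient diverges.
Limit = ∞.

Final answer: ∞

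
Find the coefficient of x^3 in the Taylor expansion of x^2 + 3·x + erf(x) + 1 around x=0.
Expand to order 3: x^2 + 3·x + erf(x) + 1 = -2·x^3/(3·√(π)) + x^2 + x·(2/√(π) + 3) + 1 + O(x^4).
The coefficient of x^3 is -2/(3·√(π)).

Final answer: -2/(3·√(π))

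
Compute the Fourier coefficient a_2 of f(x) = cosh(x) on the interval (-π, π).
a_2 = (1/π) ∫_{-π}^{π} f(x)·cos(2x) dx.
Evaluate the integral (use parity and integration by parts as needed): a_2 = 2·sinh(π)/(5·π).

Final answer: 2·sinh(π)/(5·π)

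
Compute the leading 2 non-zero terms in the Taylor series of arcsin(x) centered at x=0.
x^3/6 + x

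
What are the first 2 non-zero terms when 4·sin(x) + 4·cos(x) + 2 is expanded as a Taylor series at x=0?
4·x + 6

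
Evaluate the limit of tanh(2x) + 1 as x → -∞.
Evaluate the dominant behaviour as x → -∞; each term tends to a finite value or vanishes.
Limit = 0.

Final answer: 0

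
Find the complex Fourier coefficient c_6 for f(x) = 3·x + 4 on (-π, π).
Compute the real Fourier coefficients first: a_6 = 0, b_6 = -1.
Then c_6 = (a_6 − i·b_6)/2 = i/2.

Final answer: i/2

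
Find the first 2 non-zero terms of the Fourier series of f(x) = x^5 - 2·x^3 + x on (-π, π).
(-44·π^2 + 2·π^4 + 266)·sin(x) + (-π^4 - 23/2 + 7·π^2)·sin(2·x)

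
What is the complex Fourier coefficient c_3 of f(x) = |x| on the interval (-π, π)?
Compute the real Fourier coefficients first: a_3 = -4/(9·π), b_3 = 0.
Then c_3 = (a_3 − i·b_3)/2 = -2/(9·π).

Final answer: -2/(9·π)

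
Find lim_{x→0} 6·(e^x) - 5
Direct substitution at x = 0 gives 1.

Final answer: 1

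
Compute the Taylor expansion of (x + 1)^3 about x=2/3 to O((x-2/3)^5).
125/27 + 25·(x - 2/3)/3 + 5·(x - 2/3)^2 + (x - 2/3)^3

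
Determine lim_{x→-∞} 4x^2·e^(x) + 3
The product is a 0·∞ indeterminate form at x → -∞.
Rewrite the product as 4x^2 / e^(-x) (an ∞/∞ form) and apply L'Hôpital, or use the standard hierarchy e^(|x|) ≫ |x^2| as x → -∞.
The indeterminate product → 0, so the limit = 3.

Final answer: 3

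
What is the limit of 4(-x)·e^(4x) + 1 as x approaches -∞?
The product is a 0·∞ indeterminate form at x → -∞.
Rewrite the product as 4(-x) / e^(-4x) (an ∞/∞ form) and apply L'Hôpital, or use the standard hierarchy e^(4|x|) ≫ |(-x)| as x → -∞.
The indeterminate product → 0, so the limit = 1.

Final answer: 1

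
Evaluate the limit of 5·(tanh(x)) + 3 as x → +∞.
Evaluate the dominant behaviour as x → +∞; each term tends to a finite value or vanishes.
Limit = 8.

Final answer: 8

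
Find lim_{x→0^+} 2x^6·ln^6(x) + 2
The product is a 0·∞ indeterminate form at x → 0⁺.
Rewrite the product as 2·ln^6(x) / x^(-6) and apply L'Hôpital, or use the standard hierarchy x^(-6) ≫ |ln x|^6 as x → 0⁺.
The indeterminate product → 0, so the limit = 2.

Final answer: 2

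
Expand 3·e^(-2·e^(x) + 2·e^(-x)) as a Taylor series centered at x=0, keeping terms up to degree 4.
40·x^4 - 34·x^3 + 24·x^2 - 12·x + 3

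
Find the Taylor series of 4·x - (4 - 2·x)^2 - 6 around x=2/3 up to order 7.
-94/9 + 44·(x - 2/3)/3 - 4·(x - 2/3)^2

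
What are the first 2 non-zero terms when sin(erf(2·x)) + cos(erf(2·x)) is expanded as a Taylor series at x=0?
4·x/√(π) + 1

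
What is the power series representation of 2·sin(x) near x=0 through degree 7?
-x^7/2520 + x^5/60 - x^3/3 + 2·x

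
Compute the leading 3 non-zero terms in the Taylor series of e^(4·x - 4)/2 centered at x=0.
4·x^2·e^(-4) + 2·x·e^(-4) + e^(-4)/2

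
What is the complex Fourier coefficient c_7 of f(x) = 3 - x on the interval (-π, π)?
Compute the real Fourier coefficients first: a_7 = 0, b_7 = -2/7.
Then c_7 = (a_7 − i·b_7)/2 = i/7.

Final answer: i/7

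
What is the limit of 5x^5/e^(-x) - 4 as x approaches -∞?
The quotient is an ∞/∞ indeterminate form as x → -∞.
Compare growth rates of the dominant terms (exponentials ≫ polynomials ≫ logarithms), or apply L'Hôpital's rule; the quotient → 0.
Adding the constant: 0 - 4 = -4. Limit = -4.

Final answer: -4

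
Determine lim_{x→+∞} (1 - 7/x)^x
As x → +∞: this is the defining limit (1 - 7/x)^x → e^(-7).
Limit = e^(-7).

Final answer: e^(-7)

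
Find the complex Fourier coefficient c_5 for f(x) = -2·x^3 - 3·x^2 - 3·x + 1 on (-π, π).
Compute the real Fourier coefficients first: a_5 = 12/25, b_5 = -4·π^2/5 - 126/125.
Then c_5 = (a_5 − i·b_5)/2 = 6/25 + 63·i/125 + 2·i·π^2/5.

Final answer: 6/25 + 63·i/125 + 2·i·π^2/5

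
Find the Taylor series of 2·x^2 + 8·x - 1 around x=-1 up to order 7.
-7 + 4·(x + 1) + 2·(x + 1)^2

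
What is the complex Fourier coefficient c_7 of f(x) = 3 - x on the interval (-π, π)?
Compute the real Fourier coefficients first: a_7 = 0, b_7 = -2/7.
Then c_7 = (a_7 − i·b_7)/2 = i/7.

Final answer: i/7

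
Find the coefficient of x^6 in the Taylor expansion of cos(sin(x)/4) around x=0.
Expand to order 6: cos(sin(x)/4) = -4417·x^6/2949120 + 65·x^4/6144 - x^2/32 + 1 + O(x^7).
The coefficient of x^6 is -4417/2949120.

Final answer: -4417/2949120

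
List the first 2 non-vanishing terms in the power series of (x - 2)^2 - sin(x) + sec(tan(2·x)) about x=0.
5 - 5·x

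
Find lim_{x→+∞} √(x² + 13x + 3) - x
This is an ∞ − ∞ indeterminate form.
Multiply and divide by the conjugate √(x²+13x + 3) + x; the x² terms cancel, leaving (13x + 3)/(√(x²+13x + 3)+x) → 13/2.
Limit = 13/2.

Final answer: 13/2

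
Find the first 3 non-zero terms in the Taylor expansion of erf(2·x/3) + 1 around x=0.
-16·x^3/(81·√(π)) + 4·x/(3·√(π)) + 1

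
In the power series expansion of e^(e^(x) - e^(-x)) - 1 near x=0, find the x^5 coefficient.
Expand to order 5: e^(e^(x) - e^(-x)) - 1 = 19·x^5/20 + 4·x^4/3 + 5·x^3/3 + 2·x^2 + 2·x + O(x^6).
The coefficient of x^5 is 19/20.

Final answer: 19/20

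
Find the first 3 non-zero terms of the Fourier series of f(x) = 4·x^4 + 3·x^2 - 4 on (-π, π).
(180 - 32·π^2)·cos(x) + (-9 + 8·π^2)·cos(2·x) - 4 + π^2 + 4·π^4/5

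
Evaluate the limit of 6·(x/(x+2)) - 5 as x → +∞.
Evaluate the dominant behaviour as x → +∞; each term tends to a finite value or vanishes.
Limit = 1.

Final answer: 1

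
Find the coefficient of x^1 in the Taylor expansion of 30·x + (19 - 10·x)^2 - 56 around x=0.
Expand to order 1: 30·x + (19 - 10·x)^2 - 56 = 305 - 350·x + O(x^2).
The coefficient of x^1 is -350.

Final answer: -350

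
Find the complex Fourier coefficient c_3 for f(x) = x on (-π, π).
Compute the real Fourier coefficients first: a_3 = 0, b_3 = 2/3.
Then c_3 = (a_3 − i·b_3)/2 = -i/3.

Final answer: -i/3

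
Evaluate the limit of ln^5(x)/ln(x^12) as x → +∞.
This is an ∞/∞ indeterminate form as x → +∞.
Write ln(x^12) = 12·ln(x), reducing the quotient to ln^4(x)/12 → ∞.
Limit = ∞.

Final answer: ∞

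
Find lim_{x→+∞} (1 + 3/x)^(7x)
As x → +∞: write (1 + 3/x)^(7x) = ((1 + 3/x)^x)^7 → (e^3)^7 = e^21.
Limit = e^(21).

Final answer: e^(21)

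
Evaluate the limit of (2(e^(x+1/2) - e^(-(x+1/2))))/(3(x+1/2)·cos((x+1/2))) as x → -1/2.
Both numerator and denominator → 0 as x → -1/2; this is a 0/0 indeterminate form.
Expand each to leading order near x = -1/2: numerator ~ 4·(x + 1/2), denominator ~ 3·(x + 1/2).
The limit of the ratio is 4/3.

Final answer: 4/3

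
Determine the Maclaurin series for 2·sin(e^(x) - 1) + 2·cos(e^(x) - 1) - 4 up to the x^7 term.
x^7/24 - 41·x^6/360 - 7·x^5/15 - 11·x^4/12 - x^3 + 2·x - 2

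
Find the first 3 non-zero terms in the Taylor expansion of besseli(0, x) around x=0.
x^4/64 + x^2/4 + 1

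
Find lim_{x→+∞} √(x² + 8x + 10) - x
This is an ∞ − ∞ indeterminate form.
Multiply and divide by the conjugate √(x²+8x + 10) + x; the x² terms cancel, leaving (8x + 10)/(√(x²+8x + 10)+x) → 8/2 = 4.
Limit = 4.

Final answer: 4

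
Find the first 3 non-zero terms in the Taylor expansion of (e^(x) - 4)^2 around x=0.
-2·x^2 - 6·x + 9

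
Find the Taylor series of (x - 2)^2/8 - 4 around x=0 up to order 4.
x^2/8 - x/2 - 7/2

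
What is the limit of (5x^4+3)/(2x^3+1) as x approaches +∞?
This is an ∞/∞ indeterminate form as x → +∞.
Divide numerator and denominator by x^4 and let the lower-order terms vanish; the numerator's degree 4 exceeds the denominator's degree 3, so the quotient diverges.
Limit = ∞.

Final answer: ∞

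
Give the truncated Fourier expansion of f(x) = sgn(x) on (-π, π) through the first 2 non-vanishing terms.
4·sin(x)/π + 4·sin(3·x)/(3·π)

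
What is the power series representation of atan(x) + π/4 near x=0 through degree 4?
-x^3/3 + x + π/4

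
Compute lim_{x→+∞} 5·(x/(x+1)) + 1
Evaluate the dominant behaviour as x → +∞; each term tends to a finite value or vanishes.
Limit = 6.

Final answer: 6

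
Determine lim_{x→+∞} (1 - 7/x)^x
As x → +∞: this is the defining limit (1 - 7/x)^x → e^(-7).
Limit = e^(-7).

Final answer: e^(-7)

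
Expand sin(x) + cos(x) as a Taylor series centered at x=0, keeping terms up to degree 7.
-x^7/5040 - x^6/720 + x^5/120 + x^4/24 - x^3/6 - x^2/2 + x + 1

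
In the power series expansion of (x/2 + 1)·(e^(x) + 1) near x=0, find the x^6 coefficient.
Expand to order 6: (x/2 + 1)·(e^(x) + 1) = x^6/180 + 7·x^5/240 + x^4/8 + 5·x^3/12 + x^2 + 2·x + 2 + O(x^7).
The coefficient of x^6 is 1/180.

Final answer: 1/180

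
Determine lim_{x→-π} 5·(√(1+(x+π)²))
Direct substitution at x = -π gives 5.

Final answer: 5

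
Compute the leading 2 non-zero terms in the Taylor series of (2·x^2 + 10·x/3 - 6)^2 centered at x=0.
36 - 40·x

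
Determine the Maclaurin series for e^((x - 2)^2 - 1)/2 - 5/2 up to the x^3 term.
-22·x^3·e^(3)/3 + 9·x^2·e^(3)/2 - 2·x·e^(3) - 5/2 + e^(3)/2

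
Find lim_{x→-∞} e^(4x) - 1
Evaluate the dominant behaviour as x → -∞; each term tends to a finite value or vanishes.
Limit = -1.

Final answer: -1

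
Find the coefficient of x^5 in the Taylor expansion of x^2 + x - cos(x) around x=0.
Expand to order 5: x^2 + x - cos(x) = -x^4/24 + 3·x^2/2 + x - 1 + O(x^6).
The coefficient of x^5 is 0.

Final answer: 0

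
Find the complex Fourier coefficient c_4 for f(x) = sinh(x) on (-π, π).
Compute the real Fourier coefficients first: a_4 = 0, b_4 = -8·sinh(π)/(17·π).
Then c_4 = (a_4 − i·b_4)/2 = 4·i·sinh(π)/(17·π).

Final answer: 4·i·sinh(π)/(17·π)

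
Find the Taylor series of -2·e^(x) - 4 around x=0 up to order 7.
-x^7/2520 - x^6/360 - x^5/60 - x^4/12 - x^3/3 - x^2 - 2·x - 6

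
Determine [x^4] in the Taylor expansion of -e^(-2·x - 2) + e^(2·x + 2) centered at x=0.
Expand to order 4: -e^(-2·x - 2) + e^(2·x + 2) = x^4·(-2·e^(-2)/3 + 2·e^(2)/3) + x^3·(4·e^(-2)/3 + 4·e^(2)/3) + x^2·(-2·e^(-2) + 2·e^(2)) + x·(2·e^(-2) + 2·e^(2)) - e^(-2) + e^(2) + O(x^5).
The coefficient of x^4 is -2·e^(-2)/3 + 2·e^(2)/3.

Final answer: -2·e^(-2)/3 + 2·e^(2)/3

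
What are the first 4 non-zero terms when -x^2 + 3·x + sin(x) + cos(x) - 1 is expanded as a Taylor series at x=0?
x^4/24 - x^3/6 - 3·x^2/2 + 4·x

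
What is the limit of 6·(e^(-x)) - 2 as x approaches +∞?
Evaluate the dominant behaviour as x → +∞; each term tends to a finite value or vanishes.
Limit = -2.

Final answer: -2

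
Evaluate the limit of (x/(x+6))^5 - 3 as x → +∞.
As x → +∞: x/(x+6) = 1/(1 + 6/x) → 1, and the 5th power of a limit-1 base also → 1; with the additive constant, 1 - 3 = -2.
Limit = -2.

Final answer: -2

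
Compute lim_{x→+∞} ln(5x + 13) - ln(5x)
This is an ∞ − ∞ indeterminate form.
Combine the logarithms: ln(5x+13) − ln(5x) = ln((5x+13)/(5x)) = ln(1 + 13/(5x)) → ln(1) = 0.
Limit = 0.

Final answer: 0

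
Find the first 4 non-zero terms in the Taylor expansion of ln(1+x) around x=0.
-x^4/4 + x^3/3 - x^2/2 + x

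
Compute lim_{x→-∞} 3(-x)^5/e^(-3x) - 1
The quotient is an ∞/∞ indeterminate form as x → -∞.
Compare growth rates of the dominant terms (exponentials ≫ polynomials ≫ logarithms), or apply L'Hôpital's rule; the quotient → 0.
Adding the constant: 0 - 1 = -1. Limit = -1.

Final answer: -1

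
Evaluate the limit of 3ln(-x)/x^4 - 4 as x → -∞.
The quotient is an ∞/∞ indeterminate form as x → -∞.
Compare growth rates of the dominant terms (exponentials ≫ polynomials ≫ logarithms), or apply L'Hôpital's rule; the quotient → 0.
Adding the constant: 0 - 4 = -4. Limit = -4.

Final answer: -4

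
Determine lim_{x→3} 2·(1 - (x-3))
Direct substitution at x = 3 gives 2.

Final answer: 2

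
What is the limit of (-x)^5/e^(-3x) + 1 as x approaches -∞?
The quotient is an ∞/∞ indeterminate form as x → -∞.
Compare growth rates of the dominant terms (exponentials ≫ polynomials ≫ logarithms), or apply L'Hôpital's rule; the quotient → 0.
Adding the constant: 0 + 1 = 1. Limit = 1.

Final answer: 1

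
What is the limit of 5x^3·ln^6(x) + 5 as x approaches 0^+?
The product is a 0·∞ indeterminate form at x → 0⁺.
Rewrite the product as 5·ln^6(x) / x^(-3) and apply L'Hôpital, or use the standard hierarchy x^(-3) ≫ |ln x|^6 as x → 0⁺.
The indeterminate product → 0, so the limit = 5.

Final answer: 5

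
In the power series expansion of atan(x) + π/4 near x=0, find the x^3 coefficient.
Expand to order 3: atan(x) + π/4 = -x^3/3 + x + π/4 + O(x^4).
The coefficient of x^3 is -1/3.

Final answer: -1/3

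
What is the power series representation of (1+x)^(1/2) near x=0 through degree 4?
-5·x^4/128 + x^3/16 - x^2/8 + x/2 + 1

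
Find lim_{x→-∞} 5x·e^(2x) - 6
The product is a 0·∞ indeterminate form at x → -∞.
Rewrite the product as 5x / e^(-2x) (an ∞/∞ form) and apply L'Hôpital, or use the standard hierarchy e^(2|x|) ≫ |x| as x → -∞.
The indeterminate product → 0, so the limit = -6.

Final answer: -6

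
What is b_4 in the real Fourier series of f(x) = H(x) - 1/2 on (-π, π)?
b_4 = (1/π) ∫_{-π}^{π} f(x)·sin(4x) dx.
Evaluate the integral (use parity and integration by parts as needed): b_4 = 0.

Final answer: 0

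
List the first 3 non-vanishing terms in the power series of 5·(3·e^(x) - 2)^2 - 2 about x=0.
60·x^2 + 30·x + 3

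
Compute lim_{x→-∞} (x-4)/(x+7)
Evaluate the dominant behaviour as x → -∞; each term tends to a finite value or vanishes.
Limit = 1.

Final answer: 1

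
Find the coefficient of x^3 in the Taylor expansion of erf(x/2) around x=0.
Expand to order 3: erf(x/2) = -x^3/(12·√(π)) + x/√(π) + O(x^4).
The coefficient of x^3 is -1/(12·√(π)).

Final answer: -1/(12·√(π))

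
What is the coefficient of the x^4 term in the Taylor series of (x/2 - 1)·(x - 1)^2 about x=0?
Expand to order 4: (x/2 - 1)·(x - 1)^2 = x^3/2 - 2·x^2 + 5·x/2 - 1 + O(x^5).
The coefficient of x^4 is 0.

Final answer: 0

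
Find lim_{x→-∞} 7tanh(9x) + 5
Evaluate the dominant behaviour as x → -∞; each term tends to a finite value or vanishes.
Limit = -2.

Final answer: -2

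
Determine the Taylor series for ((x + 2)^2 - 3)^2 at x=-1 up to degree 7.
4 - 8·(x + 1) + 4·(x + 1)^3 + (x + 1)^4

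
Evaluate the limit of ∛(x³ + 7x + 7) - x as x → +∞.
This is an ∞ − ∞ indeterminate form.
Multiply by (A² + AB + B²)/(A² + AB + B²) where A = ∛(x³+7x + 7), B = x to use A³ − B³ = (A−B)(A²+AB+B²); the x³ terms cancel, leaving (7x + 7)/(A²+AB+B²) with denominator ~ 3x², so the limit is 0.
Limit = 0.

Final answer: 0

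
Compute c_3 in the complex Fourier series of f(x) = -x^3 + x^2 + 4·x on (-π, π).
Compute the real Fourier coefficients first: a_3 = -4/9, b_3 = 28/9 - 2·π^2/3.
Then c_3 = (a_3 − i·b_3)/2 = -2/9 - 14·i/9 + i·π^2/3.

Final answer: -2/9 - 14·i/9 + i·π^2/3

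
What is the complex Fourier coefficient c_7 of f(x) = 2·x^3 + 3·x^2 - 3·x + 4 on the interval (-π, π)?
Compute the real Fourier coefficients first: a_7 = -12/49, b_7 = -318/343 + 4·π^2/7.
Then c_7 = (a_7 − i·b_7)/2 = -6/49 - 2·i·π^2/7 + 159·i/343.

Final answer: -6/49 - 2·i·π^2/7 + 159·i/343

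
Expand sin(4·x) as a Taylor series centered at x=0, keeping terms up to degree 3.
-32·x^3/3 + 4·x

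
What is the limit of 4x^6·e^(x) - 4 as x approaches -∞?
The product is a 0·∞ indeterminate form at x → -∞.
Rewrite the product as 4x^6 / e^(-x) (an ∞/∞ form) and apply L'Hôpital, or use the standard hierarchy e^(|x|) ≫ |x^6| as x → -∞.
The indeterminate product → 0, so the limit = -4.

Final answer: -4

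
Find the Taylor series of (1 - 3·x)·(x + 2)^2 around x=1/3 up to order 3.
-49·(x - 1/3)/3 - 14·(x - 1/3)^2 - 3·(x - 1/3)^3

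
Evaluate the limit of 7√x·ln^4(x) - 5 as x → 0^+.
The product is a 0·∞ indeterminate form at x → 0⁺.
Rewrite the product as 7·ln^4(x) / x^(-1/2) and apply L'Hôpital, or use the standard hierarchy x^(-1/2) ≫ |ln x|^4 as x → 0⁺.
The indeterminate product → 0, so the limit = -5.

Final answer: -5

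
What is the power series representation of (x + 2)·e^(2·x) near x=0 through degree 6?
4·x^6/9 + 6·x^5/5 + 8·x^4/3 + 14·x^3/3 + 6·x^2 + 5·x + 2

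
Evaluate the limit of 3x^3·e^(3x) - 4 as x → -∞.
The product is a 0·∞ indeterminate form at x → -∞.
Rewrite the product as 3x^3 / e^(-3x) (an ∞/∞ form) and apply L'Hôpital, or use the standard hierarchy e^(3|x|) ≫ |x^3| as x → -∞.
The indeterminate product → 0, so the limit = -4.

Final answer: -4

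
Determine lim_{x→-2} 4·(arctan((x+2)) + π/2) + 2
Direct substitution at x = -2 gives 2 + 2·π.

Final answer: 2 + 2·π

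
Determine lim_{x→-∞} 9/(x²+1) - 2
Evaluate the dominant behaviour as x → -∞; each term tends to a finite value or vanishes.
Limit = -2.

Final answer: -2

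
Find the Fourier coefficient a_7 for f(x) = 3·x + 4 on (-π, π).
a_7 = (1/π) ∫_{-π}^{π} f(x)·cos(7x) dx.
Evaluate the integral (use parity and integration by parts as needed): a_7 = 0.

Final answer: 0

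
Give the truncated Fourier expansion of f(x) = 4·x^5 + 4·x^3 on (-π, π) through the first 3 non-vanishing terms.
(-152·π^2 + 8·π^4 + 912)·sin(x) + (-4·π^4 - 24 + 16·π^2)·sin(2·x) + (-88·π^2/27 + 176/81 + 8·π^4/3)·sin(3·x)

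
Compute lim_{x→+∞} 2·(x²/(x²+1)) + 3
Evaluate the dominant behaviour as x → +∞; each term tends to a finite value or vanishes.
Limit = 5.

Final answer: 5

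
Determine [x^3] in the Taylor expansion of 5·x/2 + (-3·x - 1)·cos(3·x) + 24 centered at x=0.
Expand to order 3: 5·x/2 + (-3·x - 1)·cos(3·x) + 24 = 27·x^3/2 + 9·x^2/2 - x/2 + 23 + O(x^4).
The coefficient of x^3 is 27/2.

Final answer: 27/2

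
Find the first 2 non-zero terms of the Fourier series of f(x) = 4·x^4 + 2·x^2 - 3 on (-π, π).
(184 - 32·π^2)·cos(x) - 3 + 2·π^2/3 + 4·π^4/5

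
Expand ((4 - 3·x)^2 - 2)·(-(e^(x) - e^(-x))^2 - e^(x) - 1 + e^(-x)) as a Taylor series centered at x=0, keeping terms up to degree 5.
863·x^5/30 - 140·x^4/3 + 220·x^3/3 - 17·x^2 - 4·x - 14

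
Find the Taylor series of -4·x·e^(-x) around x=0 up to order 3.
-2·x^3 + 4·x^2 - 4·x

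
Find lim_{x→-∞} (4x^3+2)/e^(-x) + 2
The quotient is an ∞/∞ indeterminate form as x → -∞.
Compare growth rates of the dominant terms (exponentials ≫ polynomials ≫ logarithms), or apply L'Hôpital's rule; the quotient → 0.
Adding the constant: 0 + 2 = 2. Limit = 2.

Final answer: 2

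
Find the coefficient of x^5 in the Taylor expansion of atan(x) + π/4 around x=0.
Expand to order 5: atan(x) + π/4 = x^5/5 - x^3/3 + x + π/4 + O(x^6).
The coefficient of x^5 is 1/5.

Final answer: 1/5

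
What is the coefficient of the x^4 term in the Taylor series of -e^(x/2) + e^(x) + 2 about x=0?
Expand to order 4: -e^(x/2) + e^(x) + 2 = 5·x^4/128 + 7·x^3/48 + 3·x^2/8 + x/2 + 2 + O(x^5).
The coefficient of x^4 is 5/128.

Final answer: 5/128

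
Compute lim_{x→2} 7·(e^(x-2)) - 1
Direct substitution at x = 2 gives 6.

Final answer: 6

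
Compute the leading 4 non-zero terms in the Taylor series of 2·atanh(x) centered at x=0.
2·x^7/7 + 2·x^5/5 + 2·x^3/3 + 2·x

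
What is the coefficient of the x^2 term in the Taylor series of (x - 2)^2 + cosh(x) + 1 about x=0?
Expand to order 2: (x - 2)^2 + cosh(x) + 1 = 3·x^2/2 - 4·x + 6 + O(x^3).
The coefficient of x^2 is 3/2.

Final answer: 3/2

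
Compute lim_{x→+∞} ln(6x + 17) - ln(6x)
This is an ∞ − ∞ indeterminate form.
Combine the logarithms: ln(6x+17) − ln(6x) = ln((6x+17)/(6x)) = ln(1 + 17/(6x)) → ln(1) = 0.
Limit = 0.

Final answer: 0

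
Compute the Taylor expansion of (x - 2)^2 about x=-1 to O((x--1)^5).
9 - 6·(x + 1) + (x + 1)^2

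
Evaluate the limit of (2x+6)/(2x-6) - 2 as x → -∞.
Evaluate the dominant behaviour as x → -∞; each term tends to a finite value or vanishes.
Limit = -1.

Final answer: -1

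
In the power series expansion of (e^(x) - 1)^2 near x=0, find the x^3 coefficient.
Expand to order 3: (e^(x) - 1)^2 = x^3 + x^2 + O(x^4).
The coefficient of x^3 is 1.

Final answer: 1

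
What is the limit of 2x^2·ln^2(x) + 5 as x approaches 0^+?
The product is a 0·∞ indeterminate form at x → 0⁺.
Rewrite the product as 2·ln^2(x) / x^(-2) and apply L'Hôpital, or use the standard hierarchy x^(-2) ≫ |ln x|^2 as x → 0⁺.
The indeterminate product → 0, so the limit = 5.

Final answer: 5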